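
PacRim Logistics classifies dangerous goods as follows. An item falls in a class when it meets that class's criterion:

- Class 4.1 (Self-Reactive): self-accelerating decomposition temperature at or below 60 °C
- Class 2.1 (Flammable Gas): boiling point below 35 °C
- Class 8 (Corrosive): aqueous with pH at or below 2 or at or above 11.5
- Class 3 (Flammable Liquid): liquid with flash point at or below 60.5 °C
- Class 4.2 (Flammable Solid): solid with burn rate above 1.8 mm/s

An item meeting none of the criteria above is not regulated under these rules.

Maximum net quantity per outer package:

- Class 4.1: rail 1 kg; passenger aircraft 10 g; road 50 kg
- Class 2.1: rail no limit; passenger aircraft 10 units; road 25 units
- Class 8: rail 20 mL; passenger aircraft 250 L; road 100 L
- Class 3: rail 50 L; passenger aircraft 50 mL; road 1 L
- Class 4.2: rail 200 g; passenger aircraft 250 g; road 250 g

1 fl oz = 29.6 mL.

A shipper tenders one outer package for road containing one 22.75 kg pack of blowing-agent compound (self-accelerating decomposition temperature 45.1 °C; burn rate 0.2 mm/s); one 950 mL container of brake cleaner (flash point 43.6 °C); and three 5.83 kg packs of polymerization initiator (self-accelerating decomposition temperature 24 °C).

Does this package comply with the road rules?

The blowing-agent compound has self-accelerating decomposition temperature 45.1 °C, which is ≤ 60 °C, so it is Class 4.1 (Self-Reactive).
Brake cleaner: flash point 43.6 °C ≤ 60.5 °C → Class 3 (Flammable Liquid).
Self-accelerating decomposition temperature 24 °C meets the Class 4.1 criterion (Self-Reactive), so the polymerization initiator is Class 4.1.
Total Class 4.1: 22.75 kg + (three 5.83 kg packs = 17.49 kg) = 40.24 kg.
40.24 kg is within the road limit of 50 kg for Class 4.1.
Class 3 quantity: 950 mL.
950 mL ≤ 1 L (road limit, Class 3) — within limit.
Every hazard class is within its road limit and no segregation rule is violated.

Yes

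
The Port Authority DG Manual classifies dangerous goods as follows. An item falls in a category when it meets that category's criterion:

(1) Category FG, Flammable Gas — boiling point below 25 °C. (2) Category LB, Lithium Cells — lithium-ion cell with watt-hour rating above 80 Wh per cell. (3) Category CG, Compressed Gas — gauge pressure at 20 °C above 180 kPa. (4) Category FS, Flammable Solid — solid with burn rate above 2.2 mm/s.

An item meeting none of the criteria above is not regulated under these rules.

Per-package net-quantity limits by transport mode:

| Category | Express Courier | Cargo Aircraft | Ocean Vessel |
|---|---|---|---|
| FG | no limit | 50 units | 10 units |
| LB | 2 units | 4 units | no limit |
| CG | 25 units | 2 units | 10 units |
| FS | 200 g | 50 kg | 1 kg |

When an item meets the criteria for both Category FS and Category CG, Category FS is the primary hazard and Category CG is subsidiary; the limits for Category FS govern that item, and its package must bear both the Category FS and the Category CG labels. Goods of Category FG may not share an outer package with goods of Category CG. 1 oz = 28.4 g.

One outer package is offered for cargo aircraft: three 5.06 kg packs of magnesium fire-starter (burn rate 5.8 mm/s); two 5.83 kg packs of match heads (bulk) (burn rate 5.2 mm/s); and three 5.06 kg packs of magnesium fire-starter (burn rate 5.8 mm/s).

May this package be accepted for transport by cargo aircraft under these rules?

Magnesium fire-starter: burn rate 5.8 mm/s > 2.2 mm/s → Category FS (Flammable Solid).
Match heads (bulk): burn rate 5.2 mm/s > 2.2 mm/s → Category FS (Flammable Solid).
With burn rate 5.8 mm/s (> 2.2 mm/s), the magnesium fire-starter falls in Category FS.
Category FS net quantity: (three 5.06 kg packs = 15.18 kg) + (two 5.83 kg packs = 11.66 kg) + (three 5.06 kg packs = 15.18 kg) = 42.02 kg.
42.02 kg is within the cargo aircraft limit of 50 kg for Category FS.

Yes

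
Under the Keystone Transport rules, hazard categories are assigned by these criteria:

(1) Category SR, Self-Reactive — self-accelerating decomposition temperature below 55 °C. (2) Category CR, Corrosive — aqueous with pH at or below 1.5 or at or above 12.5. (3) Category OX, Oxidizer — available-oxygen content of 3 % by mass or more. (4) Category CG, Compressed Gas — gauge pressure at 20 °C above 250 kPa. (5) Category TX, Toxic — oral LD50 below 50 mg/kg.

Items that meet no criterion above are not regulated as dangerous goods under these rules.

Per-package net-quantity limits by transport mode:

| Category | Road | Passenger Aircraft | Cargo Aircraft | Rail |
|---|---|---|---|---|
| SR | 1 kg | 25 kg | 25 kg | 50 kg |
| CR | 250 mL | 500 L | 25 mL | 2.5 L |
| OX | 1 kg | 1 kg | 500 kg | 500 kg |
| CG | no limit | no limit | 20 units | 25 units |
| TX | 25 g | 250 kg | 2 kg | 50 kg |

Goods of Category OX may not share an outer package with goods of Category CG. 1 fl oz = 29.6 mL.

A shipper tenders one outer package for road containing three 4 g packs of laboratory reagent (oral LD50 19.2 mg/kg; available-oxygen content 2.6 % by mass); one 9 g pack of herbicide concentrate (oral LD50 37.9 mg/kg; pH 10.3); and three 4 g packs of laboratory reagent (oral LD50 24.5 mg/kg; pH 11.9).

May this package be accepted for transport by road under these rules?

The laboratory reagent has oral LD50 19.2 mg/kg, which is < 50 mg/kg, so it is Category TX (Toxic).
Oral LD50 37.9 mg/kg meets the Category TX criterion (Toxic), so the herbicide concentrate is Category TX.
Oral LD50 24.5 mg/kg meets the Category TX criterion (Toxic), so the laboratory reagent is Category TX.
Total Category TX: (three 4 g packs = 12 g) + 9 g + (three 4 g packs = 12 g) = 33 g.
33 g > 25 g (road limit, Category TX) — over the limit.

No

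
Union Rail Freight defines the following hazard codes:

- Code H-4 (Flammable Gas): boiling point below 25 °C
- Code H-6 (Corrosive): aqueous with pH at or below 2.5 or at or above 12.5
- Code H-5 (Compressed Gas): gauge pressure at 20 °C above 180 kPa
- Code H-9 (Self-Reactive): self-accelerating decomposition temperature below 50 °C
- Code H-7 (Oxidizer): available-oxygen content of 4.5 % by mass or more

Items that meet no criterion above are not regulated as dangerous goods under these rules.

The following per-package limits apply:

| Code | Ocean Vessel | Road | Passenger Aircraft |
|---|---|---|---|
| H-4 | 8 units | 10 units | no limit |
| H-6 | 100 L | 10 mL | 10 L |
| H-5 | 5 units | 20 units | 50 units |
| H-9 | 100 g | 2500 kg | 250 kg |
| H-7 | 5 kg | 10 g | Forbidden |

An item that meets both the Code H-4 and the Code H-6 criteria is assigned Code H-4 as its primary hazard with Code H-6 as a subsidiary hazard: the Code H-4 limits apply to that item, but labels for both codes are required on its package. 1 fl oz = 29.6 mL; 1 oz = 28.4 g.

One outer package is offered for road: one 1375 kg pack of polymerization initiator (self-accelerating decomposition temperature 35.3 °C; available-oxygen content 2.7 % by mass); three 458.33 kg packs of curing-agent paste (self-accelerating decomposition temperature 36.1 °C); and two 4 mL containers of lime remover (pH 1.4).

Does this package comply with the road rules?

No

With self-accelerating decomposition temperature 35.3 °C (< 50 °C), the polymerization initiator falls in Code H-9.
The curing-agent paste has self-accelerating decomposition temperature 36.1 °C, which is < 50 °C, so it is Code H-9 (Self-Reactive).
With pH 1.4 (≤ 2.5), the lime remover falls in Code H-6.
Code H-9 net quantity: 1375 kg + (three 458.33 kg packs = 1374.99 kg) = 2749.99 kg.
That exceeds the Code H-9 road limit of 2500 kg.
Code H-6 quantity: two 4 mL containers = 8 mL.
That is within the Code H-6 road limit of 10 mL.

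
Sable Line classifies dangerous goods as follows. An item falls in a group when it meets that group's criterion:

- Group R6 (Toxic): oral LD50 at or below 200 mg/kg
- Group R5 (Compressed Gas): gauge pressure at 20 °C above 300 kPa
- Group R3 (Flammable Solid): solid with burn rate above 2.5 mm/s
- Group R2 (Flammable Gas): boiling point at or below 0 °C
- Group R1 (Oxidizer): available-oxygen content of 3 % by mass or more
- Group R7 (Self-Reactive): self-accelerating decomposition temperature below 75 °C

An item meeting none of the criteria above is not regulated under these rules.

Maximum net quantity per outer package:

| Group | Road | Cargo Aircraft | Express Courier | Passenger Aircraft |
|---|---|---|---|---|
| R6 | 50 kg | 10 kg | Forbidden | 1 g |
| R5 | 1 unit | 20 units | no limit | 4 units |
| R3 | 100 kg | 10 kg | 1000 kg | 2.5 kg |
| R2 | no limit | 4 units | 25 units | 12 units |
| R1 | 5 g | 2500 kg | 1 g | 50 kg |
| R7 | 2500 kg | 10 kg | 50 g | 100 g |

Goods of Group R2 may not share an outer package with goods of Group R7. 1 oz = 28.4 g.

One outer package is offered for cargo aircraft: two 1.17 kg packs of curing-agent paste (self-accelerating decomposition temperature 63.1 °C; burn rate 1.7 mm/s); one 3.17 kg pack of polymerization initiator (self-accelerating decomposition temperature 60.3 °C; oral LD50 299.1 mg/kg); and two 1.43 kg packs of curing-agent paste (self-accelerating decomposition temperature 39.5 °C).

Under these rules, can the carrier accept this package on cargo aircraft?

Yes

With self-accelerating decomposition temperature 63.1 °C (< 75 °C), the curing-agent paste falls in Group R7.
With self-accelerating decomposition temperature 60.3 °C (< 75 °C), the polymerization initiator falls in Group R7.
The curing-agent paste has self-accelerating decomposition temperature 39.5 °C, which is < 75 °C, so it is Group R7 (Self-Reactive).
Group R7 net quantity: (two 1.17 kg packs = 2.34 kg) + 3.17 kg + (two 1.43 kg packs = 2.86 kg) = 8.37 kg.
That is within the Group R7 cargo aircraft limit of 10 kg.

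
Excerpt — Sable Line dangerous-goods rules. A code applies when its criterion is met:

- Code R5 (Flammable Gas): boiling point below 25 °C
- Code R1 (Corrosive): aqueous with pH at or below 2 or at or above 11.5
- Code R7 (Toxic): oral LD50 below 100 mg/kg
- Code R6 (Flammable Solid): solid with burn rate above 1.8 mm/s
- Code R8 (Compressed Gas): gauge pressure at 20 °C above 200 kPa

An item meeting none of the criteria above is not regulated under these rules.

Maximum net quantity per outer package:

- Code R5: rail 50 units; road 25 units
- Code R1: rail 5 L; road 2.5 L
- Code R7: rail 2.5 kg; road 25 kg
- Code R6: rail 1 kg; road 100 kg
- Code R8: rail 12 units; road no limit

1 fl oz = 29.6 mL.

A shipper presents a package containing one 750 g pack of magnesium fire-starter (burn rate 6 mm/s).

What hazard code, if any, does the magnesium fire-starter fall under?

Code R6

With burn rate 6 mm/s (> 1.8 mm/s), the magnesium fire-starter falls in Code R6.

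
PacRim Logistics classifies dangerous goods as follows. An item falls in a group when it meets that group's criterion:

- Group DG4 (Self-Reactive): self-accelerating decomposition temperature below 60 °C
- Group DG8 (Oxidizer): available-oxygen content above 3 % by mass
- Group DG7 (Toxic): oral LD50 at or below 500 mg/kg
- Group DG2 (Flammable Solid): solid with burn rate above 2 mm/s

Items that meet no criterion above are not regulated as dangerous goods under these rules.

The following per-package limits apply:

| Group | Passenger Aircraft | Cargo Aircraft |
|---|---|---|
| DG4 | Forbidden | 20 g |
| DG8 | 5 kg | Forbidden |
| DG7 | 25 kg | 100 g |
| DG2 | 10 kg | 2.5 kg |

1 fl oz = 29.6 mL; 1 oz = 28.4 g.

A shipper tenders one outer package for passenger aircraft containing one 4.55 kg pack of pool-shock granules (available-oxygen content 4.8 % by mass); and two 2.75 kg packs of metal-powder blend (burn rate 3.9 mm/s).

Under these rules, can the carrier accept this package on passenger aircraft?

With available-oxygen content 4.8 % by mass (> 3 % by mass), the pool-shock granules fall in Group DG8.
The metal-powder blend has burn rate 3.9 mm/s, which is > 2 mm/s, so it is Group DG2 (Flammable Solid).
Group DG8 quantity: 4.55 kg.
4.55 kg ≤ 5 kg (passenger aircraft limit, Group DG8) — within limit.
Group DG2 quantity: two 2.75 kg packs = 5.5 kg.
5.5 kg ≤ 10 kg (passenger aircraft limit, Group DG2) — within limit.
Every hazard group is within its passenger aircraft limit and no segregation rule is violated.

Yes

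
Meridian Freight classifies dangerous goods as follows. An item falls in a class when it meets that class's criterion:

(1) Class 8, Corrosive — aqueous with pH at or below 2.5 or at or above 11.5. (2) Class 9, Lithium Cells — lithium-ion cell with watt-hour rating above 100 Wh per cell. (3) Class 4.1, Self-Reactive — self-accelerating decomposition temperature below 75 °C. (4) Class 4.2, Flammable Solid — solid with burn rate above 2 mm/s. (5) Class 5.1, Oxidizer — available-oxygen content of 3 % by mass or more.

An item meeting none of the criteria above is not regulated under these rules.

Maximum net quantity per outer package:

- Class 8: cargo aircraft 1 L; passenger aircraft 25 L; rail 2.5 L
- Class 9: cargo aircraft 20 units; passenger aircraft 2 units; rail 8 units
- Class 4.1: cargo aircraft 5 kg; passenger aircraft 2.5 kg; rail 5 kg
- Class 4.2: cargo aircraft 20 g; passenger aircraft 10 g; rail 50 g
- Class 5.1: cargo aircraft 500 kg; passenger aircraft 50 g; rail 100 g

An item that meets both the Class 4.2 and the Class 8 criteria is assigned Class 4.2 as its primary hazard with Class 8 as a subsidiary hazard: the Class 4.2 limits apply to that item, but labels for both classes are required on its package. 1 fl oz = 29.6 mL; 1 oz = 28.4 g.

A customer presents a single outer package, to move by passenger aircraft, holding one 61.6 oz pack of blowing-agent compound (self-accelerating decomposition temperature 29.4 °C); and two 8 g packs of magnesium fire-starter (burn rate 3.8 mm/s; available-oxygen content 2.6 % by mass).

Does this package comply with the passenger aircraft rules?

The blowing-agent compound has self-accelerating decomposition temperature 29.4 °C, which is < 75 °C, so it is Class 4.1 (Self-Reactive).
With burn rate 3.8 mm/s (> 2 mm/s), the magnesium fire-starter falls in Class 4.2.
Class 4.1 quantity: one 61.6 oz pack = 1749.44 g.
1749.44 g ≤ 2.5 kg (passenger aircraft limit, Class 4.1) — within limit.
Class 4.2 quantity: two 8 g packs = 16 g.
16 g > 10 g (passenger aircraft limit, Class 4.2) — over the limit.

No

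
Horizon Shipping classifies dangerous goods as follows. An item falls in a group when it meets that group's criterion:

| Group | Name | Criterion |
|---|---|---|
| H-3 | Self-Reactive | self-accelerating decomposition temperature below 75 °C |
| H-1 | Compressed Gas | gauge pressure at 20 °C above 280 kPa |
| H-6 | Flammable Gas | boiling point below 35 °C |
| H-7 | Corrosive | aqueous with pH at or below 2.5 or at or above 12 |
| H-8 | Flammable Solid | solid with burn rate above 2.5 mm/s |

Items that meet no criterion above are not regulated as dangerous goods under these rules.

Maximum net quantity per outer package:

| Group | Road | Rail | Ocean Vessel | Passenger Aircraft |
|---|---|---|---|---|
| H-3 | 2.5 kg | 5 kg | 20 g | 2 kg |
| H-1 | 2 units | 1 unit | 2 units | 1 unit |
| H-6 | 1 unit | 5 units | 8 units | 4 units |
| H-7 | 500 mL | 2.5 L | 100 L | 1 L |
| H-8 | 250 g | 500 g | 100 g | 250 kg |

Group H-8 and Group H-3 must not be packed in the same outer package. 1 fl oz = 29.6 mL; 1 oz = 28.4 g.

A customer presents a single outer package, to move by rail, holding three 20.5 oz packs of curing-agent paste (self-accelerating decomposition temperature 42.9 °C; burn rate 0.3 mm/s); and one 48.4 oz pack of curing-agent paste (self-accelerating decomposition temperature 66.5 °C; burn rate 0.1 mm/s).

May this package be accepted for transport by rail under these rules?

Yes

Curing-agent paste: self-accelerating decomposition temperature 42.9 °C < 75 °C → Group H-3 (Self-Reactive).
Curing-agent paste: self-accelerating decomposition temperature 66.5 °C < 75 °C → Group H-3 (Self-Reactive).
Group H-3 net quantity: (three 20.5 oz packs = 1746.6 g) + (one 48.4 oz pack = 1374.56 g) = 3121.16 g.
3121.16 g ≤ 5 kg (rail limit, Group H-3) — within limit.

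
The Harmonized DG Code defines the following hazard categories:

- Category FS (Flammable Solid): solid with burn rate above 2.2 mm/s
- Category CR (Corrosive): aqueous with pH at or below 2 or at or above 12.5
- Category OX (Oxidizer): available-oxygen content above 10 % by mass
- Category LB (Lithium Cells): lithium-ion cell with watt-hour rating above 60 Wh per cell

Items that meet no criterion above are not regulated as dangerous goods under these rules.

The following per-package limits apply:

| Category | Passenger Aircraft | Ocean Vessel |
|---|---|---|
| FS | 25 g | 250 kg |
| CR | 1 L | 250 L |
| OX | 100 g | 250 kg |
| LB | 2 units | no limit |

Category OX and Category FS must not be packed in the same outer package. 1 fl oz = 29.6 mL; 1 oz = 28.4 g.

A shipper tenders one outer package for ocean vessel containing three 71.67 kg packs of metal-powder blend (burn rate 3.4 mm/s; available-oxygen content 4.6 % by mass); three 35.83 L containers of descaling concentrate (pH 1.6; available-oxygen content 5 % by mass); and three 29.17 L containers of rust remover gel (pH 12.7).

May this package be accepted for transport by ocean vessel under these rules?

Yes

Metal-powder blend: burn rate 3.4 mm/s > 2.2 mm/s → Category FS (Flammable Solid).
pH 1.6 meets the Category CR criterion (Corrosive), so the descaling concentrate is Category CR.
The rust remover gel has pH 12.7, which is ≥ 12.5, so it is Category CR (Corrosive).
Total Category CR: (three 35.83 L containers = 107.49 L) + (three 29.17 L containers = 87.51 L) = 195 L.
195 L is within the ocean vessel limit of 250 L for Category CR.
Category FS quantity: three 71.67 kg packs = 215.01 kg.
215.01 kg ≤ 250 kg (ocean vessel limit, Category FS) — within limit.
The segregation rule (Category OX with Category FS) does not apply to Category CR with Category FS.
Every hazard category is within its ocean vessel limit and no segregation rule is violated.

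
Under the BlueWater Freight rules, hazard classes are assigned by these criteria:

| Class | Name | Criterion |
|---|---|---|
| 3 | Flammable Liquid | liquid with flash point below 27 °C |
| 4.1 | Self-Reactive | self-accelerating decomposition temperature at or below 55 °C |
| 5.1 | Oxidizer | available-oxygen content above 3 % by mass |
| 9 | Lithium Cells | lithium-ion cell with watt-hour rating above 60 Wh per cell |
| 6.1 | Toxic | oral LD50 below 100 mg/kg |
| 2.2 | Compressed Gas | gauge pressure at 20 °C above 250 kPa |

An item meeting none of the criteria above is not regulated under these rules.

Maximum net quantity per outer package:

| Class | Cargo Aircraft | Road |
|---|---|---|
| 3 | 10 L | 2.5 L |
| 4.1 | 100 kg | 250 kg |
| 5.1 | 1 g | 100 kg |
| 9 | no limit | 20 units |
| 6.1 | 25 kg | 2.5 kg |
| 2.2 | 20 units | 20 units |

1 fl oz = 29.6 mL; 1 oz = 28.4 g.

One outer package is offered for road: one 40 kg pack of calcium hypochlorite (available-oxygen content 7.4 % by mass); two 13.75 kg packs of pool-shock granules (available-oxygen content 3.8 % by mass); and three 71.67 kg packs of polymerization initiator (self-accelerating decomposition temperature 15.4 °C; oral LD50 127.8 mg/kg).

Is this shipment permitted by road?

Yes

Available-oxygen content 7.4 % by mass meets the Class 5.1 criterion (Oxidizer), so the calcium hypochlorite is Class 5.1.
With available-oxygen content 3.8 % by mass (> 3 % by mass), the pool-shock granules fall in Class 5.1.
With self-accelerating decomposition temperature 15.4 °C (≤ 55 °C), the polymerization initiator falls in Class 4.1.
Total Class 5.1: 40 kg + (two 13.75 kg packs = 27.5 kg) = 67.5 kg.
67.5 kg ≤ 100 kg (road limit, Class 5.1) — within limit.
Class 4.1 quantity: three 71.67 kg packs = 215.01 kg.
215.01 kg ≤ 250 kg (road limit, Class 4.1) — within limit.
Every hazard class is within its road limit and no segregation rule is violated.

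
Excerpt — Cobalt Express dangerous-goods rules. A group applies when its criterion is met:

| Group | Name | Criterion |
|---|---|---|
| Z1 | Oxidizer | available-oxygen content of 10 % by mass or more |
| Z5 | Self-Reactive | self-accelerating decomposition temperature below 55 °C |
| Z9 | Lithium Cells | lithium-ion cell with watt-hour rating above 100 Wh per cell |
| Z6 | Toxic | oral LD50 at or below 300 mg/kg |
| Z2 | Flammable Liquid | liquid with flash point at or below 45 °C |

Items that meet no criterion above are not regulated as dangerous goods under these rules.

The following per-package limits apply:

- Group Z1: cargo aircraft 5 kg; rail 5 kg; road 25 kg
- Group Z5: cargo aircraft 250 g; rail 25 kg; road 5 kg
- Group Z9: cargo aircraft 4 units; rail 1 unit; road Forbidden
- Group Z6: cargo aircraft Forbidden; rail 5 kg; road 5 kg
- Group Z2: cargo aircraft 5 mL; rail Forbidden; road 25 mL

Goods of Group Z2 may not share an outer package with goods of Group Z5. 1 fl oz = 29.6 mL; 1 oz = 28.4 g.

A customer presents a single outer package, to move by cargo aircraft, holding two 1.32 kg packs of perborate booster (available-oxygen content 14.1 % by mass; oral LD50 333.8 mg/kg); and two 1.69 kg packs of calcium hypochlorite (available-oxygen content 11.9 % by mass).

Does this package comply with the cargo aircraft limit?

No

With available-oxygen content 14.1 % by mass (≥ 10 % by mass), the perborate booster falls in Group Z1.
Available-oxygen content 11.9 % by mass meets the Group Z1 criterion (Oxidizer), so the calcium hypochlorite is Group Z1.
Group Z1 net quantity: (two 1.32 kg packs = 2.64 kg) + (two 1.69 kg packs = 3.38 kg) = 6.02 kg.
6.02 kg > 5 kg (cargo aircraft limit, Group Z1) — over the limit.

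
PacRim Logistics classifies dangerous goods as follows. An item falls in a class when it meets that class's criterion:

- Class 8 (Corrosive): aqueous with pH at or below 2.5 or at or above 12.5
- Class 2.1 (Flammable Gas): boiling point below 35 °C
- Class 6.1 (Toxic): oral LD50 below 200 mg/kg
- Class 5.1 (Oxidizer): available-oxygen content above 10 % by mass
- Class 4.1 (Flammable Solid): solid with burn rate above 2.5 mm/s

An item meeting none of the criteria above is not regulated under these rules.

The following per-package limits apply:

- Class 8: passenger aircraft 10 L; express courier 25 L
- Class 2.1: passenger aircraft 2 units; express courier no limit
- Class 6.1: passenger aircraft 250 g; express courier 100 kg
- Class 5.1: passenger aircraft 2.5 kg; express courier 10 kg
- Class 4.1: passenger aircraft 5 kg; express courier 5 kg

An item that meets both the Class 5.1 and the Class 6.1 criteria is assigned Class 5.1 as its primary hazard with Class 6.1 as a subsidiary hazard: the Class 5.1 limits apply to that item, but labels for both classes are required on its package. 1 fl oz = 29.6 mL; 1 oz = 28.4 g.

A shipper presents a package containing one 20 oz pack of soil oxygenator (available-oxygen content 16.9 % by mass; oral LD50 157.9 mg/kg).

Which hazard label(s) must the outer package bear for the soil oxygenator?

Class 5.1 and 6.1

Soil oxygenator: available-oxygen content 16.9 % by mass > 10 % by mass → Class 5.1 (Oxidizer).
With oral LD50 157.9 mg/kg (< 200 mg/kg), the soil oxygenator falls in Class 6.1.
By the precedence rule Class 5.1 is primary and Class 6.1 is subsidiary, and that rule requires both labels on the package.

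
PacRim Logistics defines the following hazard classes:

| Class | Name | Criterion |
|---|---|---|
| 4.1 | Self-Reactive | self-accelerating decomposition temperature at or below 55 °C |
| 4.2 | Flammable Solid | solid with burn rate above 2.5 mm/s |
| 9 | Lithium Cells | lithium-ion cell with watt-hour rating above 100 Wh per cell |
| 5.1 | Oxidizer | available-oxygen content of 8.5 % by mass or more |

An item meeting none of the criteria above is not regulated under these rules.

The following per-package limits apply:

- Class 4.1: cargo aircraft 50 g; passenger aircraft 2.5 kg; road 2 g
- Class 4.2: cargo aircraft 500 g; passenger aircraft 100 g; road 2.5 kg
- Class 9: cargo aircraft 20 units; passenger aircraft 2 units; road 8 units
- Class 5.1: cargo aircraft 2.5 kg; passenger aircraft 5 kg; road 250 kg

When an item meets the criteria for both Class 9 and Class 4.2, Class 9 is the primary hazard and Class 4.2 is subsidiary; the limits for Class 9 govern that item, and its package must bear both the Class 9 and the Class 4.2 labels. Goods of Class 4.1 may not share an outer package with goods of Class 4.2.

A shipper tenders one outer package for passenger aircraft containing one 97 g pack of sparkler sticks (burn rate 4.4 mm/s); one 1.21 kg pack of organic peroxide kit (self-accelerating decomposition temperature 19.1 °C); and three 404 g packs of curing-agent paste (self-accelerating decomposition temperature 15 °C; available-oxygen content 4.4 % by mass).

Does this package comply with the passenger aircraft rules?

No

Burn rate 4.4 mm/s meets the Class 4.2 criterion (Flammable Solid), so the sparkler sticks are Class 4.2.
The organic peroxide kit has self-accelerating decomposition temperature 19.1 °C, which is ≤ 55 °C, so it is Class 4.1 (Self-Reactive).
With self-accelerating decomposition temperature 15 °C (≤ 55 °C), the curing-agent paste falls in Class 4.1.
Class 4.1 net quantity: 1.21 kg + (three 404 g packs = 1.212 kg) = 2.422 kg.
2.422 kg is within the passenger aircraft limit of 2.5 kg for Class 4.1.
Class 4.2 quantity: 97 g.
97 g ≤ 100 g (passenger aircraft limit, Class 4.2) — within limit.
Class 4.1 and Class 4.2 may not share an outer package.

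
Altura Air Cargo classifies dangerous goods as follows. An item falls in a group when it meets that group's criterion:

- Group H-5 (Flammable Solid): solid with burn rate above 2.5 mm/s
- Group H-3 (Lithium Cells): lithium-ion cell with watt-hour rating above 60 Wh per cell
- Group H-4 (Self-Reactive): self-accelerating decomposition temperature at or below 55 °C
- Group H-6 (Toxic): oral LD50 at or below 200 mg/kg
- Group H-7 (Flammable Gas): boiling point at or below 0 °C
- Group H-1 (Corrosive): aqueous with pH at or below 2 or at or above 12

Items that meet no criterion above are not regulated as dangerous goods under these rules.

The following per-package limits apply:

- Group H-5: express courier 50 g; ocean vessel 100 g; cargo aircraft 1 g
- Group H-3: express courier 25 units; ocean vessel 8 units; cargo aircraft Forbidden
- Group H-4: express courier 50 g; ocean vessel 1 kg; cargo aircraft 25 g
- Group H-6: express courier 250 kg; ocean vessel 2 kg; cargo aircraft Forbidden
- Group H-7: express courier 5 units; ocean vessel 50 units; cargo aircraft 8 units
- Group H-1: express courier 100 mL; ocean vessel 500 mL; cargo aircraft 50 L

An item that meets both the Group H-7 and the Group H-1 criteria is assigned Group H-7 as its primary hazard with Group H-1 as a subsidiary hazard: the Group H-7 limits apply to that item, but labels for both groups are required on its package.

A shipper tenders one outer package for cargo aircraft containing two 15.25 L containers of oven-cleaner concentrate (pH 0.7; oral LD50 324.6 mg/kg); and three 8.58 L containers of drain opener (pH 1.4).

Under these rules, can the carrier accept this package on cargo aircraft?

The oven-cleaner concentrate has pH 0.7, which is ≤ 2, so it is Group H-1 (Corrosive).
Drain opener: pH 1.4 ≤ 2 → Group H-1 (Corrosive).
Total Group H-1: (two 15.25 L containers = 30.5 L) + (three 8.58 L containers = 25.74 L) = 56.24 L.
56.24 L exceeds the cargo aircraft limit of 50 L for Group H-1.

No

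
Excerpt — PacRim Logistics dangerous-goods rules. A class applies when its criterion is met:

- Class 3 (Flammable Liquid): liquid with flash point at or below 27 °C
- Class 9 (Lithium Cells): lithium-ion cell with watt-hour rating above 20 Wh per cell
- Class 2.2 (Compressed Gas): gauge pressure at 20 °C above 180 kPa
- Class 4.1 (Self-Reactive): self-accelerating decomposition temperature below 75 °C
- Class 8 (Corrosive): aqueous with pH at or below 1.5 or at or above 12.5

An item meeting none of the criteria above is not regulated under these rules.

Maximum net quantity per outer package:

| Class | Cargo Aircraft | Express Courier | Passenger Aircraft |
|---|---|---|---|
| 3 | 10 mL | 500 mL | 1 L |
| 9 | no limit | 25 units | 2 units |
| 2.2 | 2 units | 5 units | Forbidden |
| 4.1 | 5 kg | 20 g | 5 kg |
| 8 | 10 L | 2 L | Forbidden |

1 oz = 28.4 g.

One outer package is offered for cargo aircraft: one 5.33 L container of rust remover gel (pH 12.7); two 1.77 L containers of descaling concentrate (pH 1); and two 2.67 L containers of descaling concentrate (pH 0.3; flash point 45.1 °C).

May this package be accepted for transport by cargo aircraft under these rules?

The rust remover gel has pH 12.7, which is ≥ 12.5, so it is Class 8 (Corrosive).
With pH 1 (≤ 1.5), the descaling concentrate falls in Class 8.
Descaling concentrate: pH 0.3 ≤ 1.5 → Class 8 (Corrosive).
Total Class 8: 5.33 L + (two 1.77 L containers = 3.54 L) + (two 2.67 L containers = 5.34 L) = 14.21 L.
14.21 L > 10 L (cargo aircraft limit, Class 8) — over the limit.

No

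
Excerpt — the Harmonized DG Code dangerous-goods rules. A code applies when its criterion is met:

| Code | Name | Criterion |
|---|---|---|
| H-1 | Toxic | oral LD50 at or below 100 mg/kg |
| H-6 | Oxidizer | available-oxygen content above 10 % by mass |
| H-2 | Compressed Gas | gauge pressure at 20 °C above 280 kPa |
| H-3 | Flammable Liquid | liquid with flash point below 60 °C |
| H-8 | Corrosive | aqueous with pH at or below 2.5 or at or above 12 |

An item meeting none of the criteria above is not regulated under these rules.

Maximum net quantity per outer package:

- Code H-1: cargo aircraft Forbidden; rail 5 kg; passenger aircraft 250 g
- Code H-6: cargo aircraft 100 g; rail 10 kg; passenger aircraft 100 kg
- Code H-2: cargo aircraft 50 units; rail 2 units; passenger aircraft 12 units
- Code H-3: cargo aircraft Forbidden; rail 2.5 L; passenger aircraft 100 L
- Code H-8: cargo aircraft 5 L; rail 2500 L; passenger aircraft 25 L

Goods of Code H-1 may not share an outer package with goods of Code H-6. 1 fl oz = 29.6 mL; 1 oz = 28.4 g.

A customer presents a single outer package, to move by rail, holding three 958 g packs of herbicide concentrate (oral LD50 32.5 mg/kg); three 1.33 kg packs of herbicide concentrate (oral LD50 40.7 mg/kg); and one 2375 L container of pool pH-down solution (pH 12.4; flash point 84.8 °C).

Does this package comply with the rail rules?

Oral LD50 32.5 mg/kg meets the Code H-1 criterion (Toxic), so the herbicide concentrate is Code H-1.
With oral LD50 40.7 mg/kg (≤ 100 mg/kg), the herbicide concentrate falls in Code H-1.
With pH 12.4 (≥ 12), the pool pH-down solution falls in Code H-8.
Code H-8 quantity: 2375 L.
2375 L ≤ 2500 L (rail limit, Code H-8) — within limit.
Total Code H-1: (three 958 g packs = 2.874 kg) + (three 1.33 kg packs = 3.99 kg) = 6.864 kg.
That exceeds the Code H-1 rail limit of 5 kg.
The segregation rule (Code H-1 with Code H-6) does not apply to Code H-8 with Code H-1.

No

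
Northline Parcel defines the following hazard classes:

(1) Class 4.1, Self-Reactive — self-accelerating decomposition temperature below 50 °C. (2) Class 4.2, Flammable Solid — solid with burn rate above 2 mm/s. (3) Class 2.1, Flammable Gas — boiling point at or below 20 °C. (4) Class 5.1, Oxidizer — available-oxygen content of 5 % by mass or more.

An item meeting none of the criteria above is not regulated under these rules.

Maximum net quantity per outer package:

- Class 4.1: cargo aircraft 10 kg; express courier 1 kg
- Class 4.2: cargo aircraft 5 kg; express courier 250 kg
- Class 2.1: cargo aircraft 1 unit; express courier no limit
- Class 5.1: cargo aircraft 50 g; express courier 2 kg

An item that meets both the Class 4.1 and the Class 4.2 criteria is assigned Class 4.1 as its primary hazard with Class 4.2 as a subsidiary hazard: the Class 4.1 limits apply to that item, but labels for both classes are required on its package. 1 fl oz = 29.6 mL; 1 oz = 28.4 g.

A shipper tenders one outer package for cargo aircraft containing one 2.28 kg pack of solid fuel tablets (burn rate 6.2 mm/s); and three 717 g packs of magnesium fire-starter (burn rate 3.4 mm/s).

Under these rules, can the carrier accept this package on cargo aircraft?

Solid fuel tablets: burn rate 6.2 mm/s > 2 mm/s → Class 4.2 (Flammable Solid).
Magnesium fire-starter: burn rate 3.4 mm/s > 2 mm/s → Class 4.2 (Flammable Solid).
Class 4.2 net quantity: 2.28 kg + (three 717 g packs = 2.151 kg) = 4.431 kg.
4.431 kg ≤ 5 kg (cargo aircraft limit, Class 4.2) — within limit.

Yes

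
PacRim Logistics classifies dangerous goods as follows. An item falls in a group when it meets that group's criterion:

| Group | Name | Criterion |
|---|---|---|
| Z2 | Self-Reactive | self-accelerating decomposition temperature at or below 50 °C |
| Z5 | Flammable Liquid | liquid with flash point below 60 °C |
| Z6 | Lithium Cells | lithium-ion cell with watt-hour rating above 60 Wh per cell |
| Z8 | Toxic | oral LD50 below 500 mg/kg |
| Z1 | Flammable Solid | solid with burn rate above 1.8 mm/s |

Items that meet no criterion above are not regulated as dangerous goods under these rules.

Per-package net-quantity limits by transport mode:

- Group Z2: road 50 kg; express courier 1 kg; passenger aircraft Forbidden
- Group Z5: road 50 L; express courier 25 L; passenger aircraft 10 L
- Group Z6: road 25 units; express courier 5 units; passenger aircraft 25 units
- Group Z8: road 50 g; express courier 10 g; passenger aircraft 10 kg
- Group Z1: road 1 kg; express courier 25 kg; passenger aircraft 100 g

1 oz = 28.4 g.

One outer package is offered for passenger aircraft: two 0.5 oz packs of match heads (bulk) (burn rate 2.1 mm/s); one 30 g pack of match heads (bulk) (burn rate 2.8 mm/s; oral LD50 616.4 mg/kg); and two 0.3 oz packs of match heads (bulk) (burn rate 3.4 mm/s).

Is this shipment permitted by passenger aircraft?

The match heads (bulk) have burn rate 2.1 mm/s, which is > 1.8 mm/s, so they are Group Z1 (Flammable Solid).
With burn rate 2.8 mm/s (> 1.8 mm/s), the match heads (bulk) fall in Group Z1.
With burn rate 3.4 mm/s (> 1.8 mm/s), the match heads (bulk) fall in Group Z1.
Total Group Z1: (two 0.5 oz packs = 28.4 g) + 30 g + (two 0.3 oz packs = 17.04 g) = 75.44 g.
75.44 g ≤ 100 g (passenger aircraft limit, Group Z1) — within limit.

Yes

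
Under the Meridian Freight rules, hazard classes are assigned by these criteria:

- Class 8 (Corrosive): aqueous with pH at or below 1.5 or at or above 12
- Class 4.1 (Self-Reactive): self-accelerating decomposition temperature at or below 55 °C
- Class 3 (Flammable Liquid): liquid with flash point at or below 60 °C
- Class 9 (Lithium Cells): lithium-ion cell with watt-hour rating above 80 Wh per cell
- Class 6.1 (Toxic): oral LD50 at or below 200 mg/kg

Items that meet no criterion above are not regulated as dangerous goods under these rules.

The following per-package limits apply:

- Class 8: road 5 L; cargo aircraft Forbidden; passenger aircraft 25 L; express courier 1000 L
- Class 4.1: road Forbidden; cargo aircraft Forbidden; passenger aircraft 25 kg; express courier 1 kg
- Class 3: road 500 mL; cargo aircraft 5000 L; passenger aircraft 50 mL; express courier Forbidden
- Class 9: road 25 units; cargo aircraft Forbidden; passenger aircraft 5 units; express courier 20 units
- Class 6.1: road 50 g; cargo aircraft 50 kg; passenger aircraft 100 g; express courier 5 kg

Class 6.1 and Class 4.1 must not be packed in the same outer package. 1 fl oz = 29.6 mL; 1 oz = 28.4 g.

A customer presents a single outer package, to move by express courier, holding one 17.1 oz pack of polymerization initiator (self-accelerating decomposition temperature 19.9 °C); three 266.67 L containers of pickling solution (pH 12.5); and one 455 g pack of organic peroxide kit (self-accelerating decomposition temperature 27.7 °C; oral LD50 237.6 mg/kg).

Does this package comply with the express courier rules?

Self-accelerating decomposition temperature 19.9 °C meets the Class 4.1 criterion (Self-Reactive), so the polymerization initiator is Class 4.1.
With pH 12.5 (≥ 12), the pickling solution falls in Class 8.
With self-accelerating decomposition temperature 27.7 °C (≤ 55 °C), the organic peroxide kit falls in Class 4.1.
Total Class 4.1: (one 17.1 oz pack = 485.64 g) + 455 g = 940.64 g.
940.64 g is within the express courier limit of 1 kg for Class 4.1.
Class 8 quantity: three 266.67 L containers = 800.01 L.
800.01 L is within the express courier limit of 1000 L for Class 8.
The segregation rule (Class 6.1 with Class 4.1) does not apply to Class 4.1 with Class 8.
Every hazard class is within its express courier limit and no segregation rule is violated.

Yes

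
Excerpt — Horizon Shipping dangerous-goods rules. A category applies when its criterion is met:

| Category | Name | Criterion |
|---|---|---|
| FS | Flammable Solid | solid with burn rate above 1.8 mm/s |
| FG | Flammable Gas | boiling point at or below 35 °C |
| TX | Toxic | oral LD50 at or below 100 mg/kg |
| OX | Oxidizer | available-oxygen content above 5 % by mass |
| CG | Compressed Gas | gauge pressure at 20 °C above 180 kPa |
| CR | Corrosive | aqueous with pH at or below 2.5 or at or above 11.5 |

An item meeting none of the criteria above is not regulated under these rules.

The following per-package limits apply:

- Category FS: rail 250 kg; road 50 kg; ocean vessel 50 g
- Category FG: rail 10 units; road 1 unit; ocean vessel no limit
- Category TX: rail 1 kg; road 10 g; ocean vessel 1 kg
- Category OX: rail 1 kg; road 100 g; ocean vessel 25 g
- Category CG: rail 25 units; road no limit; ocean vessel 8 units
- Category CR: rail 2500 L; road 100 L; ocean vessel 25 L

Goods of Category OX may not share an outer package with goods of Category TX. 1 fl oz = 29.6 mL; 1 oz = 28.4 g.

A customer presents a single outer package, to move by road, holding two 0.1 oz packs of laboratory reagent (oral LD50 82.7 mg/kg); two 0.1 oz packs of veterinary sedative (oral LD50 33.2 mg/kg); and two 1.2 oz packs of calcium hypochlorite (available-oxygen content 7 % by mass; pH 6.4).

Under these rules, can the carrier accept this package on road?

No

With oral LD50 82.7 mg/kg (≤ 100 mg/kg), the laboratory reagent falls in Category TX.
Veterinary sedative: oral LD50 33.2 mg/kg ≤ 100 mg/kg → Category TX (Toxic).
Available-oxygen content 7 % by mass meets the Category OX criterion (Oxidizer), so the calcium hypochlorite is Category OX.
Category OX quantity: two 1.2 oz packs = 68.16 g.
That is within the Category OX road limit of 100 g.
Total Category TX: (two 0.1 oz packs = 5.68 g) + (two 0.1 oz packs = 5.68 g) = 11.36 g.
That exceeds the Category TX road limit of 10 g.
Category OX and Category TX may not share an outer package.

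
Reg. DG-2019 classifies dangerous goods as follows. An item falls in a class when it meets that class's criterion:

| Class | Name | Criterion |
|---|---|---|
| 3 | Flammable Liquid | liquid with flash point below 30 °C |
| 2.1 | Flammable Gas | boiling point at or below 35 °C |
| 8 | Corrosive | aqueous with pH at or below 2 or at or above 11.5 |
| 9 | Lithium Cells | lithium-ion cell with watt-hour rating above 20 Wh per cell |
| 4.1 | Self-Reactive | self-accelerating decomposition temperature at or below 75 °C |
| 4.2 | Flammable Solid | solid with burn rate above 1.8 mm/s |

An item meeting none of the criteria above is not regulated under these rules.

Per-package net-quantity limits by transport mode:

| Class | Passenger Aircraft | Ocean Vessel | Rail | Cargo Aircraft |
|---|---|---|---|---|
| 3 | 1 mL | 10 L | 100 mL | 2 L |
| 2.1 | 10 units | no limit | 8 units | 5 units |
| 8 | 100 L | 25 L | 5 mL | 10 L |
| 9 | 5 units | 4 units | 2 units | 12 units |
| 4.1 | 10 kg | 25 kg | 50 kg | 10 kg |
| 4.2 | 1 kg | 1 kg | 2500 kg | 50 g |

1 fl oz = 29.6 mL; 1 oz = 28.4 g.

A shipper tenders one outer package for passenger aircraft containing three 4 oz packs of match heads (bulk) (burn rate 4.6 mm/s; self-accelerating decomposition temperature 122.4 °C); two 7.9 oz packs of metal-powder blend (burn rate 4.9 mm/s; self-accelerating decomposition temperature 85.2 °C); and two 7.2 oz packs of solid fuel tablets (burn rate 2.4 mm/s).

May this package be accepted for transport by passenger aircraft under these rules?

No

The match heads (bulk) have burn rate 4.6 mm/s, which is > 1.8 mm/s, so they are Class 4.2 (Flammable Solid).
Metal-powder blend: burn rate 4.9 mm/s > 1.8 mm/s → Class 4.2 (Flammable Solid).
With burn rate 2.4 mm/s (> 1.8 mm/s), the solid fuel tablets fall in Class 4.2.
Total Class 4.2: (three 4 oz packs = 340.8 g) + (two 7.9 oz packs = 448.72 g) + (two 7.2 oz packs = 408.96 g) = 1198.48 g.
1198.48 g > 1 kg (passenger aircraft limit, Class 4.2) — over the limit.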